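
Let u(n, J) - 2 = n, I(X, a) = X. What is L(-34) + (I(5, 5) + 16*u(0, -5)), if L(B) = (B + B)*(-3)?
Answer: 241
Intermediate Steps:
u(n, J) = 2 + n
L(B) = -6*B (L(B) = (2*B)*(-3) = -6*B)
L(-34) + (I(5, 5) + 16*u(0, -5)) = -6*(-34) + (5 + 16*(2 + 0)) = 204 + (5 + 16*2) = 204 + (5 + 32) = 204 + 37 = 241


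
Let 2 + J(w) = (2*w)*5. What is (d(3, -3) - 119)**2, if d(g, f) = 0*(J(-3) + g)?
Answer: 14161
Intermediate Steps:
J(w) = -2 + 10*w (J(w) = -2 + (2*w)*5 = -2 + 10*w)
d(g, f) = 0 (d(g, f) = 0*((-2 + 10*(-3)) + g) = 0*((-2 - 30) + g) = 0*(-32 + g) = 0)
(d(3, -3) - 119)**2 = (0 - 119)**2 = (-119)**2 = 14161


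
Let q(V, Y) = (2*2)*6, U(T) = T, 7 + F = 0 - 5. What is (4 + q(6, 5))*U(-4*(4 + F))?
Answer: 896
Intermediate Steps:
F = -12 (F = -7 + (0 - 5) = -7 - 5 = -12)
q(V, Y) = 24 (q(V, Y) = 4*6 = 24)
(4 + q(6, 5))*U(-4*(4 + F)) = (4 + 24)*(-4*(4 - 12)) = 28*(-4*(-8)) = 28*32 = 896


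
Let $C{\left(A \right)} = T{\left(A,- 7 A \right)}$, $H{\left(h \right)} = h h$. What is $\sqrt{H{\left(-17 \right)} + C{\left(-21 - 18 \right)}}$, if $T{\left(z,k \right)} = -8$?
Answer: $\sqrt{281} \approx 16.763$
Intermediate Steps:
$H{\left(h \right)} = h^{2}$
$C{\left(A \right)} = -8$
$\sqrt{H{\left(-17 \right)} + C{\left(-21 - 18 \right)}} = \sqrt{\left(-17\right)^{2} - 8} = \sqrt{289 - 8} = \sqrt{281}$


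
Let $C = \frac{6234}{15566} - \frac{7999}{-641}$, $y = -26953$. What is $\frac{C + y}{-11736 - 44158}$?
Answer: $\frac{134401648345}{278849744282} \approx 0.48199$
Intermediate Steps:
$C = \frac{64254214}{4988903}$ ($C = 6234 \cdot \frac{1}{15566} - - \frac{7999}{641} = \frac{3117}{7783} + \frac{7999}{641} = \frac{64254214}{4988903} \approx 12.879$)
$\frac{C + y}{-11736 - 44158} = \frac{\frac{64254214}{4988903} - 26953}{-11736 - 44158} = - \frac{134401648345}{4988903 \left(-55894\right)} = \left(- \frac{134401648345}{4988903}\right) \left(- \frac{1}{55894}\right) = \frac{134401648345}{278849744282}$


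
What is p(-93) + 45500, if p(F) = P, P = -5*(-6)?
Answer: 45530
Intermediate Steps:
P = 30
p(F) = 30
p(-93) + 45500 = 30 + 45500 = 45530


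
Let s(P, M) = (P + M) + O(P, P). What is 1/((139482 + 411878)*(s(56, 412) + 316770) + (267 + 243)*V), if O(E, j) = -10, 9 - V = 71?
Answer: 1/174906798460 ≈ 5.7173e-12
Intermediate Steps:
V = -62 (V = 9 - 1*71 = 9 - 71 = -62)
s(P, M) = -10 + M + P (s(P, M) = (P + M) - 10 = (M + P) - 10 = -10 + M + P)
1/((139482 + 411878)*(s(56, 412) + 316770) + (267 + 243)*V) = 1/((139482 + 411878)*((-10 + 412 + 56) + 316770) + (267 + 243)*(-62)) = 1/(551360*(458 + 316770) + 510*(-62)) = 1/(551360*317228 - 31620) = 1/(174906830080 - 31620) = 1/174906798460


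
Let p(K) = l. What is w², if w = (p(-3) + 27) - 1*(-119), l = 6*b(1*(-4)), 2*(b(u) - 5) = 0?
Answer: 30976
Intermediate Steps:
b(u) = 5 (b(u) = 5 + (½)*0 = 5 + 0 = 5)
l = 30 (l = 6*5 = 30)
p(K) = 30
w = 176 (w = (30 + 27) - 1*(-119) = 57 + 119 = 176)
w² = 176² = 30976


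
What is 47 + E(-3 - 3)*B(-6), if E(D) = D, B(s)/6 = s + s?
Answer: 479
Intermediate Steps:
B(s) = 12*s (B(s) = 6*(s + s) = 6*(2*s) = 12*s)
47 + E(-3 - 3)*B(-6) = 47 + (-3 - 3)*(12*(-6)) = 47 - 6*(-72) = 47 + 432 = 479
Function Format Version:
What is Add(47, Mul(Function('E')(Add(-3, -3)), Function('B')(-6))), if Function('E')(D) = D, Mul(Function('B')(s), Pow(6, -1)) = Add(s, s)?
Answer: 479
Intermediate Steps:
Function('B')(s) = Mul(12, s) (Function('B')(s) = Mul(6, Add(s, s)) = Mul(6, Mul(2, s)) = Mul(12, s))
Add(47, Mul(Function('E')(Add(-3, -3)), Function('B')(-6))) = Add(47, Mul(Add(-3, -3), Mul(12, -6))) = Add(47, Mul(-6, -72)) = Add(47, 432) = 479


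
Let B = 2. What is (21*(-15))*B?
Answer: -630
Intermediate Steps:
(21*(-15))*B = (21*(-15))*2 = -315*2 = -630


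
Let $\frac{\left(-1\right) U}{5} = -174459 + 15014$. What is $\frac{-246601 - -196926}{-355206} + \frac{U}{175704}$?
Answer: $\frac{48651199925}{10401852504} \approx 4.6772$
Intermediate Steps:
$U = 797225$ ($U = - 5 \left(-174459 + 15014\right) = \left(-5\right) \left(-159445\right) = 797225$)
$\frac{-246601 - -196926}{-355206} + \frac{U}{175704} = \frac{-246601 - -196926}{-355206} + \frac{797225}{175704} = \left(-246601 + 196926\right) \left(- \frac{1}{355206}\right) + 797225 \cdot \frac{1}{175704} = \left(-49675\right) \left(- \frac{1}{355206}\right) + \frac{797225}{175704} = \frac{49675}{355206} + \frac{797225}{175704} = \frac{48651199925}{10401852504}$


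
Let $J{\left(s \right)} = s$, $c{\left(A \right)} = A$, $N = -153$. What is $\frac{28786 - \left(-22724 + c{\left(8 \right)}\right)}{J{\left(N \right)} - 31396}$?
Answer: $- \frac{51502}{31549} \approx -1.6324$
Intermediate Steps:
$\frac{28786 - \left(-22724 + c{\left(8 \right)}\right)}{J{\left(N \right)} - 31396} = \frac{28786 + \left(22724 - 8\right)}{-153 - 31396} = \frac{28786 + \left(22724 - 8\right)}{-31549} = \left(28786 + 22716\right) \left(- \frac{1}{31549}\right) = 51502 \left(- \frac{1}{31549}\right) = - \frac{51502}{31549}$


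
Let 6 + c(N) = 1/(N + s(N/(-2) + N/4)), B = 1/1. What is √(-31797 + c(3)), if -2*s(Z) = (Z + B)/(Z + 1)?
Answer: I*√795065/5 ≈ 178.33*I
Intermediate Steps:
B = 1
s(Z) = -½ (s(Z) = -(Z + 1)/(2*(Z + 1)) = -(1 + Z)/(2*(1 + Z)) = -½*1 = -½)
c(N) = -6 + 1/(-½ + N) (c(N) = -6 + 1/(N - ½) = -6 + 1/(-½ + N))
√(-31797 + c(3)) = √(-31797 + 4*(2 - 3*3)/(-1 + 2*3)) = √(-31797 + 4*(2 - 9)/(-1 + 6)) = √(-31797 + 4*(-7)/5) = √(-31797 + 4*(⅕)*(-7)) = √(-31797 - 28/5) = √(-159013/5) = I*√795065/5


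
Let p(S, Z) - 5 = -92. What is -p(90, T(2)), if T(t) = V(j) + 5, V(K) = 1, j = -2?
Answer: 87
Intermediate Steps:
T(t) = 6 (T(t) = 1 + 5 = 6)
p(S, Z) = -87 (p(S, Z) = 5 - 92 = -87)
-p(90, T(2)) = -1*(-87) = 87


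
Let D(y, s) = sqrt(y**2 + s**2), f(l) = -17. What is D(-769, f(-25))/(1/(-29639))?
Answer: -148195*sqrt(23666) ≈ -2.2798e+7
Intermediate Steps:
D(y, s) = sqrt(s**2 + y**2)
D(-769, f(-25))/(1/(-29639)) = sqrt((-17)**2 + (-769)**2)/(1/(-29639)) = sqrt(289 + 591361)/(-1/29639) = sqrt(591650)*(-29639) = (5*sqrt(23666))*(-29639) = -148195*sqrt(23666)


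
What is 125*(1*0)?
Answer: 0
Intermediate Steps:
125*(1*0) = 125*0 = 0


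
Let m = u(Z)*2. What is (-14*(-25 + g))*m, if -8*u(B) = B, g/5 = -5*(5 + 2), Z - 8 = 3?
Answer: -7700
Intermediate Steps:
Z = 11 (Z = 8 + 3 = 11)
g = -175 (g = 5*(-5*(5 + 2)) = 5*(-5*7) = 5*(-35) = -175)
u(B) = -B/8
m = -11/4 (m = -⅛*11*2 = -11/8*2 = -11/4 ≈ -2.7500)
(-14*(-25 + g))*m = -14*(-25 - 175)*(-11/4) = -14*(-200)*(-11/4) = 2800*(-11/4) = -7700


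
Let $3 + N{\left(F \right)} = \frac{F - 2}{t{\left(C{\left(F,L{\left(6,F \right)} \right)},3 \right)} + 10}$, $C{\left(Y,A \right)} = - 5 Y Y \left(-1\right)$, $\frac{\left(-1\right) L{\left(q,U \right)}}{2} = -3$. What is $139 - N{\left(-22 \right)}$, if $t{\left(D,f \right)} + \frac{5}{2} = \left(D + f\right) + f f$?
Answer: $\frac{692866}{4879} \approx 142.01$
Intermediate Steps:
$L{\left(q,U \right)} = 6$ ($L{\left(q,U \right)} = \left(-2\right) \left(-3\right) = 6$)
$C{\left(Y,A \right)} = 5 Y^{2}$ ($C{\left(Y,A \right)} = - 5 Y^{2} \left(-1\right) = 5 Y^{2}$)
$t{\left(D,f \right)} = - \frac{5}{2} + D + f + f^{2}$ ($t{\left(D,f \right)} = - \frac{5}{2} + \left(\left(D + f\right) + f f\right) = - \frac{5}{2} + \left(\left(D + f\right) + f^{2}\right) = - \frac{5}{2} + \left(D + f + f^{2}\right) = - \frac{5}{2} + D + f + f^{2}$)
$N{\left(F \right)} = -3 + \frac{-2 + F}{\frac{39}{2} + 5 F^{2}}$ ($N{\left(F \right)} = -3 + \frac{F - 2}{\left(- \frac{5}{2} + 5 F^{2} + 3 + 3^{2}\right) + 10} = -3 + \frac{-2 + F}{\left(- \frac{5}{2} + 5 F^{2} + 3 + 9\right) + 10} = -3 + \frac{-2 + F}{\left(\frac{19}{2} + 5 F^{2}\right) + 10} = -3 + \frac{-2 + F}{\frac{39}{2} + 5 F^{2}}$)
$139 - N{\left(-22 \right)} = 139 - \frac{-121 - 30 \left(-22\right)^{2} + 2 \left(-22\right)}{39 + 10 \left(-22\right)^{2}} = 139 - \frac{-121 - 14520 - 44}{39 + 10 \cdot 484} = 139 - \frac{-121 - 14520 - 44}{39 + 4840} = 139 - \frac{1}{4879} \left(-14685\right) = 139 - - \frac{14685}{4879} = 139 + \frac{14685}{4879} = \frac{692866}{4879}$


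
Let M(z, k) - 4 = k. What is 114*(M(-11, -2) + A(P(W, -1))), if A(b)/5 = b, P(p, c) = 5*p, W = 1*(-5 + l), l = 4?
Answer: -2622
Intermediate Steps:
M(z, k) = 4 + k
W = -1 (W = 1*(-5 + 4) = 1*(-1) = -1)
A(b) = 5*b
114*(M(-11, -2) + A(P(W, -1))) = 114*((4 - 2) + 5*(5*(-1))) = 114*(2 + 5*(-5)) = 114*(2 - 25) = 114*(-23) = -2622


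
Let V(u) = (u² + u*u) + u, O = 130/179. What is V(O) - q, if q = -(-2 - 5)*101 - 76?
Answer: -20160801/32041 ≈ -629.22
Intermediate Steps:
O = 130/179 (O = 130*(1/179) = 130/179 ≈ 0.72626)
V(u) = u + 2*u² (V(u) = (u² + u²) + u = 2*u² + u = u + 2*u²)
q = 631 (q = -1*(-7)*101 - 76 = 7*101 - 76 = 707 - 76 = 631)
V(O) - q = 130*(1 + 2*(130/179))/179 - 1*631 = 130*(1 + 260/179)/179 - 631 = (130/179)*(439/179) - 631 = 57070/32041 - 631 = -20160801/32041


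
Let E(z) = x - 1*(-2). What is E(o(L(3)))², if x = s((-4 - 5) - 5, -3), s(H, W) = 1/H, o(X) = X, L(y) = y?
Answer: 729/196 ≈ 3.7194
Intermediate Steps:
x = -1/14 (x = 1/((-4 - 5) - 5) = 1/(-9 - 5) = 1/(-14) = -1/14 ≈ -0.071429)
E(z) = 27/14 (E(z) = -1/14 - 1*(-2) = -1/14 + 2 = 27/14)
E(o(L(3)))² = (27/14)² = 729/196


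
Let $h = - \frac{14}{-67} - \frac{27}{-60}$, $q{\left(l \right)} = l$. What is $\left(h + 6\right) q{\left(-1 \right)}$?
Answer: $- \frac{8923}{1340} \approx -6.659$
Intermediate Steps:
$h = \frac{883}{1340}$ ($h = \left(-14\right) \left(- \frac{1}{67}\right) - - \frac{9}{20} = \frac{14}{67} + \frac{9}{20} = \frac{883}{1340} \approx 0.65896$)
$\left(h + 6\right) q{\left(-1 \right)} = \left(\frac{883}{1340} + 6\right) \left(-1\right) = \frac{8923}{1340} \left(-1\right) = - \frac{8923}{1340}$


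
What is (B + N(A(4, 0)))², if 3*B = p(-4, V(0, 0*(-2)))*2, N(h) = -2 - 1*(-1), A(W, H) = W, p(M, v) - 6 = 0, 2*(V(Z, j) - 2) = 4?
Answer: 9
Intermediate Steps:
V(Z, j) = 4 (V(Z, j) = 2 + (½)*4 = 2 + 2 = 4)
p(M, v) = 6 (p(M, v) = 6 + 0 = 6)
N(h) = -1 (N(h) = -2 + 1 = -1)
B = 4 (B = (6*2)/3 = (⅓)*12 = 4)
(B + N(A(4, 0)))² = (4 - 1)² = 3² = 9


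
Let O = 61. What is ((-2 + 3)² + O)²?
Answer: 3844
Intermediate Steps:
((-2 + 3)² + O)² = ((-2 + 3)² + 61)² = (1² + 61)² = (1 + 61)² = 62² = 3844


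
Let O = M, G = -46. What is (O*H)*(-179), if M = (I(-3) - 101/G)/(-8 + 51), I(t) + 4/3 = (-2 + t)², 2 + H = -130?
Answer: 326854/23 ≈ 14211.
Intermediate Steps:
H = -132 (H = -2 - 130 = -132)
I(t) = -4/3 + (-2 + t)²
M = 83/138 (M = ((-4/3 + (-2 - 3)²) - 101/(-46))/(-8 + 51) = ((-4/3 + (-5)²) - 101*(-1/46))/43 = ((-4/3 + 25) + 101/46)*(1/43) = (71/3 + 101/46)*(1/43) = (3569/138)*(1/43) = 83/138 ≈ 0.60145)
O = 83/138 ≈ 0.60145
(O*H)*(-179) = ((83/138)*(-132))*(-179) = -1826/23*(-179) = 326854/23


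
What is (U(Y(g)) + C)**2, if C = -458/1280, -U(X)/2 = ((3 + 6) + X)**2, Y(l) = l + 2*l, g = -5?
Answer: 2144523481/409600 ≈ 5235.7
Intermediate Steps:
Y(l) = 3*l
U(X) = -2*(9 + X)**2 (U(X) = -2*((3 + 6) + X)**2 = -2*(9 + X)**2)
C = -229/640 (C = -458*1/1280 = -229/640 ≈ -0.35781)
(U(Y(g)) + C)**2 = (-2*(9 + 3*(-5))**2 - 229/640)**2 = (-2*(9 - 15)**2 - 229/640)**2 = (-2*(-6)**2 - 229/640)**2 = (-2*36 - 229/640)**2 = (-72 - 229/640)**2 = (-46309/640)**2 = 2144523481/409600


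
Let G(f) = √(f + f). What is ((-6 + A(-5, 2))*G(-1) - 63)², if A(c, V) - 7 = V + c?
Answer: 3961 + 252*I*√2 ≈ 3961.0 + 356.38*I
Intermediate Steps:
G(f) = √2*√f (G(f) = √(2*f) = √2*√f)
A(c, V) = 7 + V + c (A(c, V) = 7 + (V + c) = 7 + V + c)
((-6 + A(-5, 2))*G(-1) - 63)² = ((-6 + (7 + 2 - 5))*(√2*√(-1)) - 63)² = ((-6 + 4)*(√2*I) - 63)² = (-2*I*√2 - 63)² = (-63 - 2*I*√2)²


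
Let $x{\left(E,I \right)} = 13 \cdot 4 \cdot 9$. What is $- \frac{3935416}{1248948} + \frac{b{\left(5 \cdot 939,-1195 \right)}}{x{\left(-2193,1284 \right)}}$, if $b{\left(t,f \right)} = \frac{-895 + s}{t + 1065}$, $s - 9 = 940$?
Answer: $- \frac{16371226481}{5195623680} \approx -3.151$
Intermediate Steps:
$s = 949$ ($s = 9 + 940 = 949$)
$x{\left(E,I \right)} = 468$ ($x{\left(E,I \right)} = 52 \cdot 9 = 468$)
$b{\left(t,f \right)} = \frac{54}{1065 + t}$ ($b{\left(t,f \right)} = \frac{-895 + 949}{t + 1065} = \frac{54}{1065 + t}$)
$- \frac{3935416}{1248948} + \frac{b{\left(5 \cdot 939,-1195 \right)}}{x{\left(-2193,1284 \right)}} = - \frac{3935416}{1248948} + \frac{54 \frac{1}{1065 + 5 \cdot 939}}{468} = \left(-3935416\right) \frac{1}{1248948} + \frac{54}{1065 + 4695} \cdot \frac{1}{468} = - \frac{983854}{312237} + \frac{54}{5760} \cdot \frac{1}{468} = - \frac{983854}{312237} + 54 \cdot \frac{1}{5760} \cdot \frac{1}{468} = - \frac{983854}{312237} + \frac{3}{320} \cdot \frac{1}{468} = - \frac{983854}{312237} + \frac{1}{49920} = - \frac{16371226481}{5195623680}$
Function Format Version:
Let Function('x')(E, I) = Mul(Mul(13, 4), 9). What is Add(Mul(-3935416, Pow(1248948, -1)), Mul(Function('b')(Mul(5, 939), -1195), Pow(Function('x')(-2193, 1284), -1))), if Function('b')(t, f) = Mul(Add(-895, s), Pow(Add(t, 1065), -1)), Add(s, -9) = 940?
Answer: Rational(-16371226481, 5195623680) ≈ -3.1510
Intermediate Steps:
s = 949 (s = Add(9, 940) = 949)
Function('x')(E, I) = 468 (Function('x')(E, I) = Mul(52, 9) = 468)
Function('b')(t, f) = Mul(54, Pow(Add(1065, t), -1)) (Function('b')(t, f) = Mul(Add(-895, 949), Pow(Add(t, 1065), -1)) = Mul(54, Pow(Add(1065, t), -1)))
Add(Mul(-3935416, Pow(1248948, -1)), Mul(Function('b')(Mul(5, 939), -1195), Pow(Function('x')(-2193, 1284), -1))) = Add(Mul(-3935416, Pow(1248948, -1)), Mul(Mul(54, Pow(Add(1065, Mul(5, 939)), -1)), Pow(468, -1))) = Add(Mul(-3935416, Rational(1, 1248948)), Mul(Mul(54, Pow(Add(1065, 4695), -1)), Rational(1, 468))) = Add(Rational(-983854, 312237), Mul(Mul(54, Pow(5760, -1)), Rational(1, 468))) = Add(Rational(-983854, 312237), Mul(Mul(54, Rational(1, 5760)), Rational(1, 468))) = Add(Rational(-983854, 312237), Mul(Rational(3, 320), Rational(1, 468))) = Add(Rational(-983854, 312237), Rational(1, 49920)) = Rational(-16371226481, 5195623680)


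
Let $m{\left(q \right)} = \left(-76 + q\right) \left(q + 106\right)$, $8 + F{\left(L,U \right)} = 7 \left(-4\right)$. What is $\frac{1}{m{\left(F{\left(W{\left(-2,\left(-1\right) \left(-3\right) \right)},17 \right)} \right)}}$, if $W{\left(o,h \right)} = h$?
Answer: $- \frac{1}{7840} \approx -0.00012755$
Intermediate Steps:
$F{\left(L,U \right)} = -36$ ($F{\left(L,U \right)} = -8 + 7 \left(-4\right) = -8 - 28 = -36$)
$m{\left(q \right)} = \left(-76 + q\right) \left(106 + q\right)$
$\frac{1}{m{\left(F{\left(W{\left(-2,\left(-1\right) \left(-3\right) \right)},17 \right)} \right)}} = \frac{1}{-8056 + \left(-36\right)^{2} + 30 \left(-36\right)} = \frac{1}{-8056 + 1296 - 1080} = \frac{1}{-7840} = - \frac{1}{7840}$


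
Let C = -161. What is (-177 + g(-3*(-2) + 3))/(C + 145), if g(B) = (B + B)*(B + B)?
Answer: -147/16 ≈ -9.1875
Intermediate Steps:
g(B) = 4*B**2 (g(B) = (2*B)*(2*B) = 4*B**2)
(-177 + g(-3*(-2) + 3))/(C + 145) = (-177 + 4*(-3*(-2) + 3)**2)/(-161 + 145) = (-177 + 4*(6 + 3)**2)/(-16) = (-177 + 4*9**2)*(-1/16) = (-177 + 4*81)*(-1/16) = (-177 + 324)*(-1/16) = 147*(-1/16) = -147/16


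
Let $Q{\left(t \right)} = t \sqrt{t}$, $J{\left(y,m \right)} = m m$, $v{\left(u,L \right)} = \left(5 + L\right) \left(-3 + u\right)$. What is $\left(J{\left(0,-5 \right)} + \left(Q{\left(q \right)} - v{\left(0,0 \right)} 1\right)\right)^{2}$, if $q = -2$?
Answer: $1592 - 160 i \sqrt{2} \approx 1592.0 - 226.27 i$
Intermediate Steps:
$v{\left(u,L \right)} = \left(-3 + u\right) \left(5 + L\right)$
$J{\left(y,m \right)} = m^{2}$
$Q{\left(t \right)} = t^{\frac{3}{2}}$
$\left(J{\left(0,-5 \right)} + \left(Q{\left(q \right)} - v{\left(0,0 \right)} 1\right)\right)^{2} = \left(\left(-5\right)^{2} - \left(\left(-15 - 0 + 5 \cdot 0 + 0 \cdot 0\right) 1 + 2 i \sqrt{2}\right)\right)^{2} = \left(25 - \left(\left(-15 + 0 + 0 + 0\right) 1 + 2 i \sqrt{2}\right)\right)^{2} = \left(25 - \left(-15 + 2 i \sqrt{2}\right)\right)^{2} = \left(25 + \left(- 2 i \sqrt{2} + 15\right)\right)^{2} = \left(25 + \left(15 - 2 i \sqrt{2}\right)\right)^{2} = \left(40 - 2 i \sqrt{2}\right)^{2}$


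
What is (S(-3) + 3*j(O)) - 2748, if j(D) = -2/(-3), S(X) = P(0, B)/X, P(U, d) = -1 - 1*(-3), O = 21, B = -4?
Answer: -8240/3 ≈ -2746.7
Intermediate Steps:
P(U, d) = 2 (P(U, d) = -1 + 3 = 2)
S(X) = 2/X
j(D) = 2/3 (j(D) = -2*(-1/3) = 2/3)
(S(-3) + 3*j(O)) - 2748 = (2/(-3) + 3*(2/3)) - 2748 = (2*(-1/3) + 2) - 2748 = (-2/3 + 2) - 2748 = 4/3 - 2748 = -8240/3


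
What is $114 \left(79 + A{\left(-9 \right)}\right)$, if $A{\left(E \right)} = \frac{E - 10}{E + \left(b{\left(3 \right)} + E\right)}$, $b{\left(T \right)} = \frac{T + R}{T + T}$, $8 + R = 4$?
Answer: $\frac{994650}{109} \approx 9125.2$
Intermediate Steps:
$R = -4$ ($R = -8 + 4 = -4$)
$b{\left(T \right)} = \frac{-4 + T}{2 T}$ ($b{\left(T \right)} = \frac{T - 4}{T + T} = \frac{-4 + T}{2 T}$)
$A{\left(E \right)} = \frac{-10 + E}{- \frac{1}{6} + 2 E}$ ($A{\left(E \right)} = \frac{E - 10}{E + \left(\frac{-4 + 3}{2 \cdot 3} + E\right)} = \frac{E - 10}{E + \left(\frac{1}{2} \cdot \frac{1}{3} \left(-1\right) + E\right)} = \frac{-10 + E}{E + \left(- \frac{1}{6} + E\right)} = \frac{-10 + E}{- \frac{1}{6} + 2 E}$)
$114 \left(79 + A{\left(-9 \right)}\right) = 114 \left(79 + \frac{6 \left(-10 - 9\right)}{-1 + 12 \left(-9\right)}\right) = 114 \left(79 + 6 \frac{1}{-1 - 108} \left(-19\right)\right) = 114 \left(79 + 6 \frac{1}{-109} \left(-19\right)\right) = 114 \left(79 + 6 \left(- \frac{1}{109}\right) \left(-19\right)\right) = 114 \left(79 + \frac{114}{109}\right) = 114 \cdot \frac{8725}{109} = \frac{994650}{109}$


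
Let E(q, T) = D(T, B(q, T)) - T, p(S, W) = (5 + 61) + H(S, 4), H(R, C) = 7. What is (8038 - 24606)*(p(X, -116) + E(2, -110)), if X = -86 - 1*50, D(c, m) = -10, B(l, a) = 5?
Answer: -2866264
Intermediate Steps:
X = -136 (X = -86 - 50 = -136)
p(S, W) = 73 (p(S, W) = (5 + 61) + 7 = 66 + 7 = 73)
E(q, T) = -10 - T
(8038 - 24606)*(p(X, -116) + E(2, -110)) = (8038 - 24606)*(73 + (-10 - 1*(-110))) = -16568*(73 + (-10 + 110)) = -16568*(73 + 100) = -16568*173 = -2866264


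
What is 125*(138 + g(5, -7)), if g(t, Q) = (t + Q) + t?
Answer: 17625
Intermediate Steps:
g(t, Q) = Q + 2*t (g(t, Q) = (Q + t) + t = Q + 2*t)
125*(138 + g(5, -7)) = 125*(138 + (-7 + 2*5)) = 125*(138 + (-7 + 10)) = 125*(138 + 3) = 125*141 = 17625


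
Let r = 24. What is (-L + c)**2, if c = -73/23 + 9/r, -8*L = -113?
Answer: 2424249/8464 ≈ 286.42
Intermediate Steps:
L = 113/8 (L = -1/8*(-113) = 113/8 ≈ 14.125)
c = -515/184 (c = -73/23 + 9/24 = -73*1/23 + 9*(1/24) = -73/23 + 3/8 = -515/184 ≈ -2.7989)
(-L + c)**2 = (-1*113/8 - 515/184)**2 = (-113/8 - 515/184)**2 = (-1557/92)**2 = 2424249/8464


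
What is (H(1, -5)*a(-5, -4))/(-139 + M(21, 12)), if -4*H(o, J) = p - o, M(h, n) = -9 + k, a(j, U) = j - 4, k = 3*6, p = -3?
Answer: 9/130 ≈ 0.069231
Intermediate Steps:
k = 18
a(j, U) = -4 + j
M(h, n) = 9 (M(h, n) = -9 + 18 = 9)
H(o, J) = ¾ + o/4 (H(o, J) = -(-3 - o)/4 = ¾ + o/4)
(H(1, -5)*a(-5, -4))/(-139 + M(21, 12)) = ((¾ + (¼)*1)*(-4 - 5))/(-139 + 9) = ((¾ + ¼)*(-9))/(-130) = -(-9)/130 = -1/130*(-9) = 9/130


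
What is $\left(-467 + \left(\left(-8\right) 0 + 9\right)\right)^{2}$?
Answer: $209764$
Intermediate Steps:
$\left(-467 + \left(\left(-8\right) 0 + 9\right)\right)^{2} = \left(-467 + \left(0 + 9\right)\right)^{2} = \left(-467 + 9\right)^{2} = \left(-458\right)^{2} = 209764$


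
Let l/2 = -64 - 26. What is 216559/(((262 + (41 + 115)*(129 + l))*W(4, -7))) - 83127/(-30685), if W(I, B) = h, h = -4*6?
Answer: 21995012227/5666169360 ≈ 3.8818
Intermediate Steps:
h = -24
W(I, B) = -24
l = -180 (l = 2*(-64 - 26) = 2*(-90) = -180)
216559/(((262 + (41 + 115)*(129 + l))*W(4, -7))) - 83127/(-30685) = 216559/(((262 + (41 + 115)*(129 - 180))*(-24))) - 83127/(-30685) = 216559/(((262 + 156*(-51))*(-24))) - 83127*(-1/30685) = 216559/(((262 - 7956)*(-24))) + 83127/30685 = 216559/((-7694*(-24))) + 83127/30685 = 216559/184656 + 83127/30685 = 21995012227/5666169360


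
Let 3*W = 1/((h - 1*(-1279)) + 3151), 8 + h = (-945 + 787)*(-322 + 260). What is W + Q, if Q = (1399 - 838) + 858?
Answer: 60526027/42654 ≈ 1419.0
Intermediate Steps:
Q = 1419 (Q = 561 + 858 = 1419)
h = 9788 (h = -8 + (-945 + 787)*(-322 + 260) = -8 - 158*(-62) = -8 + 9796 = 9788)
W = 1/42654 (W = 1/(3*((9788 - 1*(-1279)) + 3151)) = 1/(3*((9788 + 1279) + 3151)) = 1/(3*(11067 + 3151)) = (1/3)/14218 = (1/3)*(1/14218) = 1/42654 ≈ 2.3444e-5)
W + Q = 1/42654 + 1419 = 60526027/42654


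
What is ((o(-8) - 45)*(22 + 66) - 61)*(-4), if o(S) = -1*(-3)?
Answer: 15028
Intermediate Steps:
o(S) = 3
((o(-8) - 45)*(22 + 66) - 61)*(-4) = ((3 - 45)*(22 + 66) - 61)*(-4) = (-42*88 - 61)*(-4) = (-3696 - 61)*(-4) = -3757*(-4) = 15028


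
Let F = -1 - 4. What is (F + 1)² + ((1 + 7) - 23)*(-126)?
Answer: 1906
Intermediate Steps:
F = -5
(F + 1)² + ((1 + 7) - 23)*(-126) = (-5 + 1)² + ((1 + 7) - 23)*(-126) = (-4)² + (8 - 23)*(-126) = 16 - 15*(-126) = 16 + 1890 = 1906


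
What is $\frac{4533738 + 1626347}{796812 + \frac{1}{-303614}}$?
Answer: $\frac{1870288047190}{241923278567} \approx 7.7309$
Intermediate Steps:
$\frac{4533738 + 1626347}{796812 + \frac{1}{-303614}} = \frac{6160085}{796812 - \frac{1}{303614}} = \frac{6160085}{\frac{241923278567}{303614}} = 6160085 \cdot \frac{303614}{241923278567} = \frac{1870288047190}{241923278567}$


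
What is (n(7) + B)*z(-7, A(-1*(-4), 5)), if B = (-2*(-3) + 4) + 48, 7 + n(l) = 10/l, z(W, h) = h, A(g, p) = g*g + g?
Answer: 7340/7 ≈ 1048.6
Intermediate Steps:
A(g, p) = g + g² (A(g, p) = g² + g = g + g²)
n(l) = -7 + 10/l
B = 58 (B = (6 + 4) + 48 = 10 + 48 = 58)
(n(7) + B)*z(-7, A(-1*(-4), 5)) = ((-7 + 10/7) + 58)*((-1*(-4))*(1 - 1*(-4))) = ((-7 + 10*(⅐)) + 58)*(4*(1 + 4)) = ((-7 + 10/7) + 58)*(4*5) = (-39/7 + 58)*20 = (367/7)*20 = 7340/7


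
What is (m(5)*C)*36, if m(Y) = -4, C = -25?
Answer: 3600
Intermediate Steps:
(m(5)*C)*36 = -4*(-25)*36 = 100*36 = 3600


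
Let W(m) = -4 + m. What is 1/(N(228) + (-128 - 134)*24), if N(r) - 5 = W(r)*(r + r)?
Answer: 1/95861 ≈ 1.0432e-5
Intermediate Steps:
N(r) = 5 + 2*r*(-4 + r) (N(r) = 5 + (-4 + r)*(r + r) = 5 + (-4 + r)*(2*r) = 5 + 2*r*(-4 + r))
1/(N(228) + (-128 - 134)*24) = 1/((5 + 2*228*(-4 + 228)) + (-128 - 134)*24) = 1/((5 + 2*228*224) - 262*24) = 1/((5 + 102144) - 6288) = 1/(102149 - 6288) = 1/95861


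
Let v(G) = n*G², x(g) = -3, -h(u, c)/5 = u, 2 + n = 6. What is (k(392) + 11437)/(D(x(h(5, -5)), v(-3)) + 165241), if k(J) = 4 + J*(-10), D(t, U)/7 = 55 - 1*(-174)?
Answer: 7521/166844 ≈ 0.045078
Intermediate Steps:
n = 4 (n = -2 + 6 = 4)
h(u, c) = -5*u
v(G) = 4*G²
D(t, U) = 1603 (D(t, U) = 7*(55 - 1*(-174)) = 7*(55 + 174) = 7*229 = 1603)
k(J) = 4 - 10*J
(k(392) + 11437)/(D(x(h(5, -5)), v(-3)) + 165241) = ((4 - 10*392) + 11437)/(1603 + 165241) = ((4 - 3920) + 11437)/166844 = (-3916 + 11437)*(1/166844) = 7521*(1/166844) = 7521/166844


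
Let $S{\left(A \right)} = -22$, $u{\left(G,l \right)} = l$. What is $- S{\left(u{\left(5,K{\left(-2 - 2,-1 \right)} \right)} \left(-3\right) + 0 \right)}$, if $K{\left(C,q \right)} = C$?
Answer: $22$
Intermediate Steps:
$- S{\left(u{\left(5,K{\left(-2 - 2,-1 \right)} \right)} \left(-3\right) + 0 \right)} = \left(-1\right) \left(-22\right) = 22$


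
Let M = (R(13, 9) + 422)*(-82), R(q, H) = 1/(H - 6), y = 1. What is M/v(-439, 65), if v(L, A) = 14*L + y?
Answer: 103894/18435 ≈ 5.6357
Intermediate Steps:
R(q, H) = 1/(-6 + H)
v(L, A) = 1 + 14*L (v(L, A) = 14*L + 1 = 1 + 14*L)
M = -103894/3 (M = (1/(-6 + 9) + 422)*(-82) = (1/3 + 422)*(-82) = (⅓ + 422)*(-82) = (1267/3)*(-82) = -103894/3 ≈ -34631.)
M/v(-439, 65) = -103894/(3*(1 + 14*(-439))) = -103894/(3*(1 - 6146)) = -103894/3/(-6145) = -103894/3*(-1/6145) = 103894/18435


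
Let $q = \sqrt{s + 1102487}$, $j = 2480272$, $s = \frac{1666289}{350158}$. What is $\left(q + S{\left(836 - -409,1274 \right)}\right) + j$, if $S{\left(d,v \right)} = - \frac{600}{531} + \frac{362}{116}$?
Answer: $\frac{25462492789}{10266} + \frac{\sqrt{135177203549109130}}{350158} \approx 2.4813 \cdot 10^{6}$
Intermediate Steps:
$S{\left(d,v \right)} = \frac{20437}{10266}$ ($S{\left(d,v \right)} = \left(-600\right) \frac{1}{531} + 362 \cdot \frac{1}{116} = - \frac{200}{177} + \frac{181}{58} = \frac{20437}{10266}$)
$s = \frac{1666289}{350158}$ ($s = 1666289 \cdot \frac{1}{350158} = \frac{1666289}{350158} \approx 4.7587$)
$q = \frac{\sqrt{135177203549109130}}{350158}$ ($q = \sqrt{\frac{1666289}{350158} + 1102487} = \sqrt{\frac{386046309235}{350158}} = \frac{\sqrt{135177203549109130}}{350158} \approx 1050.0$)
$\left(q + S{\left(836 - -409,1274 \right)}\right) + j = \left(\frac{\sqrt{135177203549109130}}{350158} + \frac{20437}{10266}\right) + 2480272 = \left(\frac{20437}{10266} + \frac{\sqrt{135177203549109130}}{350158}\right) + 2480272 = \frac{25462492789}{10266} + \frac{\sqrt{135177203549109130}}{350158}$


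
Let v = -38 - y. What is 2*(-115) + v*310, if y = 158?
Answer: -60990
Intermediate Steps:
v = -196 (v = -38 - 1*158 = -38 - 158 = -196)
2*(-115) + v*310 = 2*(-115) - 196*310 = -230 - 60760 = -60990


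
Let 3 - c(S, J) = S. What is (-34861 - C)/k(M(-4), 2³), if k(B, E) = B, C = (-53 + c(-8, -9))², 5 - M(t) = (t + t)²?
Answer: 36625/59 ≈ 620.76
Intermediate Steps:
c(S, J) = 3 - S
M(t) = 5 - 4*t² (M(t) = 5 - (t + t)² = 5 - (2*t)² = 5 - 4*t²)
C = 1764 (C = (-53 + (3 - 1*(-8)))² = (-53 + (3 + 8))² = (-53 + 11)² = (-42)² = 1764)
(-34861 - C)/k(M(-4), 2³) = (-34861 - 1*1764)/(5 - 4*(-4)²) = (-34861 - 1764)/(5 - 4*16) = -36625/(5 - 64) = -36625/(-59) = -36625*(-1/59) = 36625/59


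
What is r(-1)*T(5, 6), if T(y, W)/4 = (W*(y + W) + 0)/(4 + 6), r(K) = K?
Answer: -132/5 ≈ -26.400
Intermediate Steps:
T(y, W) = 2*W*(W + y)/5 (T(y, W) = 4*((W*(y + W) + 0)/(4 + 6)) = 4*((W*(W + y) + 0)/10) = 4*((W*(W + y))*(⅒)) = 4*(W*(W + y)/10) = 2*W*(W + y)/5)
r(-1)*T(5, 6) = -2*6*(6 + 5)/5 = -2*6*11/5 = -1*132/5 = -132/5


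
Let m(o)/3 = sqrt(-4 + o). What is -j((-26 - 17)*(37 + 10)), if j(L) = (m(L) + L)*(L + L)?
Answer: -8168882 + 545670*I ≈ -8.1689e+6 + 5.4567e+5*I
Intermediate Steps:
m(o) = 3*sqrt(-4 + o)
j(L) = 2*L*(L + 3*sqrt(-4 + L)) (j(L) = (3*sqrt(-4 + L) + L)*(L + L) = (L + 3*sqrt(-4 + L))*(2*L) = 2*L*(L + 3*sqrt(-4 + L)))
-j((-26 - 17)*(37 + 10)) = -2*(-26 - 17)*(37 + 10)*((-26 - 17)*(37 + 10) + 3*sqrt(-4 + (-26 - 17)*(37 + 10))) = -2*(-43*47)*(-43*47 + 3*sqrt(-4 - 43*47)) = -2*(-2021)*(-2021 + 3*sqrt(-4 - 2021)) = -2*(-2021)*(-2021 + 3*sqrt(-2025)) = -2*(-2021)*(-2021 + 3*(45*I)) = -2*(-2021)*(-2021 + 135*I) = -(8168882 - 545670*I) = -8168882 + 545670*I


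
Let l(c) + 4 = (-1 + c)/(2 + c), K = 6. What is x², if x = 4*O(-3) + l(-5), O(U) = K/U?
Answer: 100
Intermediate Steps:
O(U) = 6/U
l(c) = -4 + (-1 + c)/(2 + c)
x = -10 (x = 4*(6/(-3)) + 3*(-3 - 1*(-5))/(2 - 5) = 4*(6*(-⅓)) + 3*(-3 + 5)/(-3) = 4*(-2) + 3*(-⅓)*2 = -8 - 2 = -10)
x² = (-10)² = 100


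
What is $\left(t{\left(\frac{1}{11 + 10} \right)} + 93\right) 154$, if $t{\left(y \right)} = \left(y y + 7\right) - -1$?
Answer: $\frac{979924}{63} \approx 15554.0$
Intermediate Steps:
$t{\left(y \right)} = 8 + y^{2}$ ($t{\left(y \right)} = \left(y^{2} + 7\right) + 1 = \left(7 + y^{2}\right) + 1 = 8 + y^{2}$)
$\left(t{\left(\frac{1}{11 + 10} \right)} + 93\right) 154 = \left(\left(8 + \left(\frac{1}{11 + 10}\right)^{2}\right) + 93\right) 154 = \left(\left(8 + \left(\frac{1}{21}\right)^{2}\right) + 93\right) 154 = \left(\left(8 + \frac{1}{441}\right) + 93\right) 154 = \left(\frac{3529}{441} + 93\right) 154 = \frac{44542}{441} \cdot 154 = \frac{979924}{63}$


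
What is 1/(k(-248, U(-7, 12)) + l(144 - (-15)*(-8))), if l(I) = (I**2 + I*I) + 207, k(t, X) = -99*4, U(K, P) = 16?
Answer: 1/963 ≈ 0.0010384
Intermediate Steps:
k(t, X) = -396
l(I) = 207 + 2*I**2 (l(I) = (I**2 + I**2) + 207 = 2*I**2 + 207 = 207 + 2*I**2)
1/(k(-248, U(-7, 12)) + l(144 - (-15)*(-8))) = 1/(-396 + (207 + 2*(144 - (-15)*(-8))**2)) = 1/(-396 + (207 + 2*(144 - 1*120)**2)) = 1/(-396 + (207 + 2*(144 - 120)**2)) = 1/(-396 + (207 + 2*24**2)) = 1/(-396 + (207 + 2*576)) = 1/(-396 + (207 + 1152)) = 1/(-396 + 1359) = 1/963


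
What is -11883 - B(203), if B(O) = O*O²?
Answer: -8377310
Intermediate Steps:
B(O) = O³
-11883 - B(203) = -11883 - 1*203³ = -11883 - 1*8365427 = -11883 - 8365427 = -8377310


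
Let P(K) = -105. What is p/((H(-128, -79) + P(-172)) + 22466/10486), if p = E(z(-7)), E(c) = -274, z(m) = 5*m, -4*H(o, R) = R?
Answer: 5746328/1742931 ≈ 3.2969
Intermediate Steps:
H(o, R) = -R/4
p = -274
p/((H(-128, -79) + P(-172)) + 22466/10486) = -274/((-¼*(-79) - 105) + 22466/10486) = -274/((79/4 - 105) + 22466*(1/10486)) = -274/(-341/4 + 11233/5243) = -274/(-1742931/20972) = -274*(-20972/1742931) = 5746328/1742931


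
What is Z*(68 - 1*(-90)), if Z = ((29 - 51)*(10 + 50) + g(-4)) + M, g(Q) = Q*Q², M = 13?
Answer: -216618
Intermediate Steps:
g(Q) = Q³
Z = -1371 (Z = ((29 - 51)*(10 + 50) + (-4)³) + 13 = (-22*60 - 64) + 13 = (-1320 - 64) + 13 = -1384 + 13 = -1371)
Z*(68 - 1*(-90)) = -1371*(68 - 1*(-90)) = -1371*(68 + 90) = -1371*158 = -216618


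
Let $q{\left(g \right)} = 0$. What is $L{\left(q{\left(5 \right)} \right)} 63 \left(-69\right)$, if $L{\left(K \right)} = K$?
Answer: $0$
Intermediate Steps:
$L{\left(q{\left(5 \right)} \right)} 63 \left(-69\right) = 0 \cdot 63 \left(-69\right) = 0 \left(-69\right) = 0$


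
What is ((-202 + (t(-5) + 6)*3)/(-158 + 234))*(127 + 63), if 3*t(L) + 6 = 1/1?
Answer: -945/2 ≈ -472.50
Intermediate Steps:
t(L) = -5/3 (t(L) = -2 + (1/3)/1 = -2 + (1/3)*1 = -2 + 1/3 = -5/3)
((-202 + (t(-5) + 6)*3)/(-158 + 234))*(127 + 63) = ((-202 + (-5/3 + 6)*3)/(-158 + 234))*(127 + 63) = ((-202 + (13/3)*3)/76)*190 = ((-202 + 13)*(1/76))*190 = -189*1/76*190 = -189/76*190 = -945/2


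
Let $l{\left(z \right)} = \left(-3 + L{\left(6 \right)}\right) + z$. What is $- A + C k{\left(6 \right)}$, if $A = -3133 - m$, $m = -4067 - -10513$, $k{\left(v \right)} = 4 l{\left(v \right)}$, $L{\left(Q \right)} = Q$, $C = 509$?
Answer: $27903$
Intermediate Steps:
$l{\left(z \right)} = 3 + z$ ($l{\left(z \right)} = \left(-3 + 6\right) + z = 3 + z$)
$k{\left(v \right)} = 12 + 4 v$ ($k{\left(v \right)} = 4 \left(3 + v\right) = 12 + 4 v$)
$m = 6446$ ($m = -4067 + 10513 = 6446$)
$A = -9579$ ($A = -3133 - 6446 = -9579$)
$- A + C k{\left(6 \right)} = \left(-1\right) \left(-9579\right) + 509 \left(12 + 4 \cdot 6\right) = 9579 + 509 \left(12 + 24\right) = 9579 + 509 \cdot 36 = 9579 + 18324 = 27903$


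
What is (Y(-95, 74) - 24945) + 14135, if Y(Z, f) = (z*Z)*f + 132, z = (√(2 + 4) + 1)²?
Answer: -59888 - 14060*√6 ≈ -94328.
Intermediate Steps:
z = (1 + √6)² (z = (√6 + 1)² = (1 + √6)² ≈ 11.899)
Y(Z, f) = 132 + Z*f*(1 + √6)² (Y(Z, f) = ((1 + √6)²*Z)*f + 132 = (Z*(1 + √6)²)*f + 132 = Z*f*(1 + √6)² + 132 = 132 + Z*f*(1 + √6)²)
(Y(-95, 74) - 24945) + 14135 = ((132 - 95*74*(1 + √6)²) - 24945) + 14135 = ((132 - 7030*(1 + √6)²) - 24945) + 14135 = (-24813 - 7030*(1 + √6)²) + 14135 = -10678 - 7030*(1 + √6)²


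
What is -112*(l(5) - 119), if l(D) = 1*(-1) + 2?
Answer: 13216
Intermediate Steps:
l(D) = 1 (l(D) = -1 + 2 = 1)
-112*(l(5) - 119) = -112*(1 - 119) = -112*(-118) = 13216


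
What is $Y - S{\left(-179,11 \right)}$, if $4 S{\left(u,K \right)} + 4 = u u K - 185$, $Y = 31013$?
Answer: $- \frac{114105}{2} \approx -57053.0$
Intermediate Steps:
$S{\left(u,K \right)} = - \frac{189}{4} + \frac{K u^{2}}{4}$ ($S{\left(u,K \right)} = -1 + \frac{u u K - 185}{4} = -1 + \frac{u^{2} K - 185}{4} = -1 + \frac{K u^{2} - 185}{4} = -1 + \frac{-185 + K u^{2}}{4} = -1 + \left(- \frac{185}{4} + \frac{K u^{2}}{4}\right) = - \frac{189}{4} + \frac{K u^{2}}{4}$)
$Y - S{\left(-179,11 \right)} = 31013 - \left(- \frac{189}{4} + \frac{1}{4} \cdot 11 \left(-179\right)^{2}\right) = 31013 - \left(- \frac{189}{4} + \frac{1}{4} \cdot 11 \cdot 32041\right) = 31013 - \left(- \frac{189}{4} + \frac{352451}{4}\right) = 31013 - \frac{176131}{2} = - \frac{114105}{2}$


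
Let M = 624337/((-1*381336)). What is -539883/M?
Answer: 205876823688/624337 ≈ 3.2975e+5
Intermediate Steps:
M = -624337/381336 (M = 624337/(-381336) = 624337*(-1/381336) = -624337/381336 ≈ -1.6372)
-539883/M = -539883/(-624337/381336) = -539883*(-381336/624337) = 205876823688/624337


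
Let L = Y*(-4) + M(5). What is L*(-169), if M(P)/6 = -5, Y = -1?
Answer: 4394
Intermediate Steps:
M(P) = -30 (M(P) = 6*(-5) = -30)
L = -26 (L = -1*(-4) - 30 = 4 - 30 = -26)
L*(-169) = -26*(-169) = 4394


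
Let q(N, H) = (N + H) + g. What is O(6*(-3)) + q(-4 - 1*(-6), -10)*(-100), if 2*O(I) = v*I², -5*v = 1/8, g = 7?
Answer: 1919/20 ≈ 95.950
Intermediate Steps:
v = -1/40 (v = -⅕/8 = -⅕*⅛ = -1/40 ≈ -0.025000)
q(N, H) = 7 + H + N (q(N, H) = (N + H) + 7 = (H + N) + 7 = 7 + H + N)
O(I) = -I²/80 (O(I) = (-I²/40)/2 = -I²/80)
O(6*(-3)) + q(-4 - 1*(-6), -10)*(-100) = -(6*(-3))²/80 + (7 - 10 + (-4 - 1*(-6)))*(-100) = -1/80*(-18)² + (7 - 10 + (-4 + 6))*(-100) = -1/80*324 + (7 - 10 + 2)*(-100) = -81/20 - 1*(-100) = -81/20 + 100 = 1919/20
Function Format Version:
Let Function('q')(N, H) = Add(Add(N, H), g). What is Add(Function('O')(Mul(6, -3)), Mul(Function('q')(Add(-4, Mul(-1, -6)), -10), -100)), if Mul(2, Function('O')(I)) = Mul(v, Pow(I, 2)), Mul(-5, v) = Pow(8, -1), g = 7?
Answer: Rational(1919, 20) ≈ 95.950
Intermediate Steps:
v = Rational(-1, 40) (v = Mul(Rational(-1, 5), Pow(8, -1)) = Mul(Rational(-1, 5), Rational(1, 8)) = Rational(-1, 40) ≈ -0.025000)
Function('q')(N, H) = Add(7, H, N) (Function('q')(N, H) = Add(Add(N, H), 7) = Add(Add(H, N), 7) = Add(7, H, N))
Function('O')(I) = Mul(Rational(-1, 80), Pow(I, 2)) (Function('O')(I) = Mul(Rational(1, 2), Mul(Rational(-1, 40), Pow(I, 2))) = Mul(Rational(-1, 80), Pow(I, 2)))
Add(Function('O')(Mul(6, -3)), Mul(Function('q')(Add(-4, Mul(-1, -6)), -10), -100)) = Add(Mul(Rational(-1, 80), Pow(Mul(6, -3), 2)), Mul(Add(7, -10, Add(-4, Mul(-1, -6))), -100)) = Add(Mul(Rational(-1, 80), Pow(-18, 2)), Mul(Add(7, -10, Add(-4, 6)), -100)) = Add(Mul(Rational(-1, 80), 324), Mul(Add(7, -10, 2), -100)) = Add(Rational(-81, 20), Mul(-1, -100)) = Add(Rational(-81, 20), 100) = Rational(1919, 20)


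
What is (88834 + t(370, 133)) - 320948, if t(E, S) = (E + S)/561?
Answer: -130215451/561 ≈ -2.3211e+5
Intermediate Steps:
t(E, S) = E/561 + S/561 (t(E, S) = (E + S)*(1/561) = E/561 + S/561)
(88834 + t(370, 133)) - 320948 = (88834 + ((1/561)*370 + (1/561)*133)) - 320948 = (88834 + (370/561 + 133/561)) - 320948 = (88834 + 503/561) - 320948 = 49836377/561 - 320948 = -130215451/561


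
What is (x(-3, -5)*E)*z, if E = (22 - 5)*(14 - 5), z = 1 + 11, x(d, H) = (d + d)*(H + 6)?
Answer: -11016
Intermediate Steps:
x(d, H) = 2*d*(6 + H) (x(d, H) = (2*d)*(6 + H) = 2*d*(6 + H))
z = 12
E = 153 (E = 17*9 = 153)
(x(-3, -5)*E)*z = ((2*(-3)*(6 - 5))*153)*12 = ((2*(-3)*1)*153)*12 = -6*153*12 = -918*12 = -11016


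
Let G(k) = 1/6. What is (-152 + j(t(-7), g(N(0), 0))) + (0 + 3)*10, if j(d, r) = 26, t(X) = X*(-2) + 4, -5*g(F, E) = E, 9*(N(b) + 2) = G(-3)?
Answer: -96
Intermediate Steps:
G(k) = ⅙
N(b) = -107/54 (N(b) = -2 + (⅑)*(⅙) = -2 + 1/54 = -107/54)
g(F, E) = -E/5
t(X) = 4 - 2*X (t(X) = -2*X + 4 = 4 - 2*X)
(-152 + j(t(-7), g(N(0), 0))) + (0 + 3)*10 = (-152 + 26) + (0 + 3)*10 = -126 + 3*10 = -126 + 30 = -96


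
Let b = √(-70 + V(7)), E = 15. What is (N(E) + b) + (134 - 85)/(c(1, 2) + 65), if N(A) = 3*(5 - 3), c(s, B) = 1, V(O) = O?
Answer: 445/66 + 3*I*√7 ≈ 6.7424 + 7.9373*I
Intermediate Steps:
N(A) = 6 (N(A) = 3*2 = 6)
b = 3*I*√7 (b = √(-70 + 7) = √(-63) = 3*I*√7 ≈ 7.9373*I)
(N(E) + b) + (134 - 85)/(c(1, 2) + 65) = (6 + 3*I*√7) + (134 - 85)/(1 + 65) = (6 + 3*I*√7) + 49/66 = 445/66 + 3*I*√7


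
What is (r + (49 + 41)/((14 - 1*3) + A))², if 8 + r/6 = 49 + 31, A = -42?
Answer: 176943204/961 ≈ 1.8412e+5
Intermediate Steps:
r = 432 (r = -48 + 6*(49 + 31) = -48 + 6*80 = -48 + 480 = 432)
(r + (49 + 41)/((14 - 1*3) + A))² = (432 + (49 + 41)/((14 - 1*3) - 42))² = (432 + 90/((14 - 3) - 42))² = (432 + 90/(11 - 42))² = (432 + 90/(-31))² = (432 + 90*(-1/31))² = (432 - 90/31)² = (13302/31)² = 176943204/961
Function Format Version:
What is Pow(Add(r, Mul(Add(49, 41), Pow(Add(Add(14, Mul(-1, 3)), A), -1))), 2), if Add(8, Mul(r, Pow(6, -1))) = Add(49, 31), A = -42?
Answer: Rational(176943204, 961) ≈ 1.8412e+5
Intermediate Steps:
r = 432 (r = Add(-48, Mul(6, Add(49, 31))) = Add(-48, Mul(6, 80)) = Add(-48, 480) = 432)
Pow(Add(r, Mul(Add(49, 41), Pow(Add(Add(14, Mul(-1, 3)), A), -1))), 2) = Pow(Add(432, Mul(Add(49, 41), Pow(Add(Add(14, Mul(-1, 3)), -42), -1))), 2) = Pow(Add(432, Mul(90, Pow(Add(Add(14, -3), -42), -1))), 2) = Pow(Add(432, Mul(90, Pow(Add(11, -42), -1))), 2) = Pow(Add(432, Mul(90, Pow(-31, -1))), 2) = Pow(Add(432, Mul(90, Rational(-1, 31))), 2) = Pow(Add(432, Rational(-90, 31)), 2) = Pow(Rational(13302, 31), 2) = Rational(176943204, 961)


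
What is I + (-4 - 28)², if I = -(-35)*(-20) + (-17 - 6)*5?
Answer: 209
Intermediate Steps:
I = -815 (I = -7*100 - 23*5 = -700 - 115 = -815)
I + (-4 - 28)² = -815 + (-4 - 28)² = -815 + (-32)² = -815 + 1024 = 209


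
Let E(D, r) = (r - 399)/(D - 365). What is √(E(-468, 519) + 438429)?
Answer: √6208591029/119 ≈ 662.14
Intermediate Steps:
E(D, r) = (-399 + r)/(-365 + D)
√(E(-468, 519) + 438429) = √((-399 + 519)/(-365 - 468) + 438429) = √(120/(-833) + 438429) = √(-1/833*120 + 438429) = √(-120/833 + 438429) = √(365211237/833) = √6208591029/119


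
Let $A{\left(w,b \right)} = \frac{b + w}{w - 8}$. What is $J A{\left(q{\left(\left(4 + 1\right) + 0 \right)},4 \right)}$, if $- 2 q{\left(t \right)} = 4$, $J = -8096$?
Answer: $\frac{8096}{5} \approx 1619.2$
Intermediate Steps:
$q{\left(t \right)} = -2$ ($q{\left(t \right)} = \left(- \frac{1}{2}\right) 4 = -2$)
$A{\left(w,b \right)} = \frac{b + w}{-8 + w}$ ($A{\left(w,b \right)} = \frac{b + w}{w - 8} = \frac{b + w}{-8 + w}$)
$J A{\left(q{\left(\left(4 + 1\right) + 0 \right)},4 \right)} = - 8096 \frac{4 - 2}{-8 - 2} = - 8096 \frac{1}{-10} \cdot 2 = - 8096 \left(\left(- \frac{1}{10}\right) 2\right) = \left(-8096\right) \left(- \frac{1}{5}\right) = \frac{8096}{5}$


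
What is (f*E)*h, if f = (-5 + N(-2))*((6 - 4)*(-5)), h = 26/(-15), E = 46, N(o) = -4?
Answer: -7176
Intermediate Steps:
h = -26/15 (h = 26*(-1/15) = -26/15 ≈ -1.7333)
f = 90 (f = (-5 - 4)*((6 - 4)*(-5)) = -18*(-5) = -9*(-10) = 90)
(f*E)*h = (90*46)*(-26/15) = 4140*(-26/15) = -7176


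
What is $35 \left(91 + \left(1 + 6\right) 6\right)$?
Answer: $4655$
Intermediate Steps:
$35 \left(91 + \left(1 + 6\right) 6\right) = 35 \left(91 + 7 \cdot 6\right) = 35 \left(91 + 42\right) = 35 \cdot 133 = 4655$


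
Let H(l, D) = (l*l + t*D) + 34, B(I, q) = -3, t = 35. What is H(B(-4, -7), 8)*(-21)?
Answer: -6783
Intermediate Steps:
H(l, D) = 34 + l² + 35*D (H(l, D) = (l*l + 35*D) + 34 = (l² + 35*D) + 34 = 34 + l² + 35*D)
H(B(-4, -7), 8)*(-21) = (34 + (-3)² + 35*8)*(-21) = (34 + 9 + 280)*(-21) = 323*(-21) = -6783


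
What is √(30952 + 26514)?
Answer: √57466 ≈ 239.72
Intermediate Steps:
√(30952 + 26514) = √57466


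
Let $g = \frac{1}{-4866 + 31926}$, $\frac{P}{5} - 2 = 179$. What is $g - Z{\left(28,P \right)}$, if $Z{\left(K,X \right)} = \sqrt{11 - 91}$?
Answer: $\frac{1}{27060} - 4 i \sqrt{5} \approx 3.6955 \cdot 10^{-5} - 8.9443 i$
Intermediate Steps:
$P = 905$ ($P = 10 + 5 \cdot 179 = 10 + 895 = 905$)
$g = \frac{1}{27060} \approx 3.6955 \cdot 10^{-5}$
$Z{\left(K,X \right)} = 4 i \sqrt{5}$ ($Z{\left(K,X \right)} = \sqrt{-80} = 4 i \sqrt{5}$)
$g - Z{\left(28,P \right)} = \frac{1}{27060} - 4 i \sqrt{5}$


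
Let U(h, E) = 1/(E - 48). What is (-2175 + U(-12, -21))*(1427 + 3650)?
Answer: -761935852/69 ≈ -1.1043e+7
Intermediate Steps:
U(h, E) = 1/(-48 + E)
(-2175 + U(-12, -21))*(1427 + 3650) = (-2175 + 1/(-48 - 21))*(1427 + 3650) = (-2175 + 1/(-69))*5077 = (-2175 - 1/69)*5077 = -150076/69*5077 = -761935852/69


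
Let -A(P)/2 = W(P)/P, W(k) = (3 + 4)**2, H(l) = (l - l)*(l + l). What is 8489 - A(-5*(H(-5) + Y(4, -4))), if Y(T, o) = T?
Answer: 84841/10 ≈ 8484.1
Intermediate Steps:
H(l) = 0 (H(l) = 0*(2*l) = 0)
W(k) = 49 (W(k) = 7**2 = 49)
A(P) = -98/P
8489 - A(-5*(H(-5) + Y(4, -4))) = 8489 - (-98)/((-5*(0 + 4))) = 8489 - (-98)/((-5*4)) = 8489 - (-98)/(-20) = 8489 - (-98)*(-1)/20 = 8489 - 1*49/10 = 8489 - 49/10 = 84841/10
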